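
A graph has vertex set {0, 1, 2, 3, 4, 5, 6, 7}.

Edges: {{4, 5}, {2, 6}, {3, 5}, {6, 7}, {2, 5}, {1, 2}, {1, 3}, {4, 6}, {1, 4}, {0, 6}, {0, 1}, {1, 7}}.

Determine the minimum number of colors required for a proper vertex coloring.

2

1 and 4 are adjacent, so at least 2 colors are needed.
A valid assignment using 2 colors: 0=b, 1=a, 2=b, 3=b, 4=b, 5=a, 6=a, 7=b. Each edge has distinct colors on its endpoints.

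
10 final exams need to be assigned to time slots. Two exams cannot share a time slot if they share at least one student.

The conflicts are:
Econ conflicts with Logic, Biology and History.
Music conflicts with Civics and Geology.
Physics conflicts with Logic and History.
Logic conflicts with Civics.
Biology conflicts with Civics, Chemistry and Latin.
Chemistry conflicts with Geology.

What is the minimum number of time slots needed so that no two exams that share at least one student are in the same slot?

3

The cycle Music-Geology-Chemistry-Biology-Civics-Music has odd length 5, so it cannot be 2-colored; at least 3 time slots are needed.
3 time slots suffice: Econ=2, Music=1, Physics=2, Logic=1, Biology=1, Civics=2, Chemistry=2, Latin=2, History=1, Geology=3. No two conflicting exams share a time slot.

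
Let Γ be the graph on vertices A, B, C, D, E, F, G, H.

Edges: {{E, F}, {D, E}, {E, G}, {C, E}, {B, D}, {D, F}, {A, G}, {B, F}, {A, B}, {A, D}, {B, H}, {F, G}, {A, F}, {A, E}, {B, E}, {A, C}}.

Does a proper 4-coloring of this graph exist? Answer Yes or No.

A, B, D, E, F form a clique, so at least 5 colors are needed.
So 4 colors are not enough.

No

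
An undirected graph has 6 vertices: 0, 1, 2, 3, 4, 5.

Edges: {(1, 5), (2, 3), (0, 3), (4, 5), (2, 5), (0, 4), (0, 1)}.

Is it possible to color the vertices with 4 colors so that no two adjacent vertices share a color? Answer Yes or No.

Yes

The chromatic number is 3. The cycle 0-4-5-2-3-0 has odd length 5, so it cannot be 2-colored; at least 3 colors are needed.
One proper 3-coloring: 0=a, 1=b, 2=b, 3=c, 4=b, 5=a.
Since 4 ≥ 3, a proper 4-coloring certainly exists.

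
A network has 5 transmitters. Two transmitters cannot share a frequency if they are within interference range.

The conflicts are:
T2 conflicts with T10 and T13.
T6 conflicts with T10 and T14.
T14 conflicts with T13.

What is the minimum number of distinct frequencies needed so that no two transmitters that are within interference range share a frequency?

3

The cycle T14-T13-T2-T10-T6-T14 has odd length 5, so it cannot be 2-colored; at least 3 frequencies are needed.
3 frequencies suffice: T2=1, T6=3, T10=2, T14=1, T13=2. Each listed conflict is separated.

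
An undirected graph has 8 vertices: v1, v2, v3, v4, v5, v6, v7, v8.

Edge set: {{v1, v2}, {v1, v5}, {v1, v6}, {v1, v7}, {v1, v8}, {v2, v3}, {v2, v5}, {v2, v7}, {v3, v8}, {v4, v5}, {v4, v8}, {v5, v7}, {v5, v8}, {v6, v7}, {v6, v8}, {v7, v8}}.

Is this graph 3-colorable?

v1, v2, v5, v7 are pairwise adjacent (a clique of size 4), so at least 4 colors are needed.
So 3 colors are not enough.

No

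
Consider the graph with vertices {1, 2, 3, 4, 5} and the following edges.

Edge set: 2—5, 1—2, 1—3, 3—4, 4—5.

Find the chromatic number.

3

The cycle 5-4-3-1-2-5 has odd length 5, so it cannot be 2-colored; at least 3 colors are needed.
One proper 3-coloring: 1=b, 2=a, 3=a, 4=b, 5=c. Each edge has distinct colors on its endpoints.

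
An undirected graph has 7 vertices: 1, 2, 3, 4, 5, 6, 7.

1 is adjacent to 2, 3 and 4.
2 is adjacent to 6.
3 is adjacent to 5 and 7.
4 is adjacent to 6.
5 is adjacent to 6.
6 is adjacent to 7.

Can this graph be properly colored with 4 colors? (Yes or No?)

Yes

The chromatic number is 3. The cycle 5-3-1-2-6-5 has odd length 5, so it cannot be 2-colored; at least 3 colors are needed.
3 colors suffice: 1=red, 2=blue, 3=blue, 4=blue, 5=green, 6=red, 7=green.
Since 4 ≥ 3, a proper 4-coloring certainly exists.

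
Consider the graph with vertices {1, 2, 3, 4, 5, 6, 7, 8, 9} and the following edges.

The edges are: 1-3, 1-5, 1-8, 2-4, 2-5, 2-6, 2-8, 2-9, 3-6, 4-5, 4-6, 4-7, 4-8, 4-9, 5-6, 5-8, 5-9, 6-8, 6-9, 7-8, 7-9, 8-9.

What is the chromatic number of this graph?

2, 4, 5, 6, 8, 9 are pairwise adjacent (a clique of size 6), so at least 6 colors are needed.
6 colors suffice: color a → {3, 8}; color b → {1, 6, 7}; color c → {9}; color d → {4}; color e → {5}; color f → {2}. No two adjacent vertices share a color.

6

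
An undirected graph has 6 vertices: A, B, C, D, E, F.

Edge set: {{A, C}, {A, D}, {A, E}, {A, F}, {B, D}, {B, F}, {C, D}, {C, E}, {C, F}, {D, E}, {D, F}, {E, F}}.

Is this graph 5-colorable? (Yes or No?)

Yes

The chromatic number is 5. A, C, D, E, F form a clique, so at least 5 colors are needed.
5 colors suffice: A=4, B=3, C=3, D=2, E=5, F=1.
That is already a proper 5-coloring.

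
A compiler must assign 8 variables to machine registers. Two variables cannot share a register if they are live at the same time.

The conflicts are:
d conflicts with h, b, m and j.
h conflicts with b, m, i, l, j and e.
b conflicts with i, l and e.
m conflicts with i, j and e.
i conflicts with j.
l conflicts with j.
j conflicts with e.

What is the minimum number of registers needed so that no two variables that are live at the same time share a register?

4

h, m, j, e are mutually in conflict, so at least 4 registers are needed.
Using 4 registers: d=4, h=1, b=2, m=3, i=4, l=3, j=2, e=4. No two conflicting variables share a register.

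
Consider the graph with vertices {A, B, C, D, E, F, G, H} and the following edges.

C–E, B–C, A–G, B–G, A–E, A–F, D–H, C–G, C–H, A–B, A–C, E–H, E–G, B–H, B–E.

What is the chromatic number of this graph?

A, B, C, E, G form a clique, so at least 5 colors are needed.
One proper 5-coloring: A=3, B=1, C=4, D=1, E=2, F=1, G=5, H=3. Every edge joins two different colors.

5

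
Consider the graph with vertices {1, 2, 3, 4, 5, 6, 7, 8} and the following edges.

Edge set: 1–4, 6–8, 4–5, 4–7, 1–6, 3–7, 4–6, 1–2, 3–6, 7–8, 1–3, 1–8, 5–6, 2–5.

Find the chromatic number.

1, 4, 6 are pairwise adjacent, so at least 3 colors are needed.
3 colors suffice: color a → {2, 6, 7}; color b → {1, 5}; color c → {3, 4, 8}. No two adjacent vertices share a color.

3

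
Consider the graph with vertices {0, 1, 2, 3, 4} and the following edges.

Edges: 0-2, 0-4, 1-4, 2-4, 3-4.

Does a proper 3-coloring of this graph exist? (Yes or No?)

Yes

The chromatic number is 3. 0, 2, 4 are pairwise adjacent, so at least 3 colors are needed.
One proper 3-coloring: 0=blue, 1=blue, 2=green, 3=blue, 4=red.
That is already a proper 3-coloring.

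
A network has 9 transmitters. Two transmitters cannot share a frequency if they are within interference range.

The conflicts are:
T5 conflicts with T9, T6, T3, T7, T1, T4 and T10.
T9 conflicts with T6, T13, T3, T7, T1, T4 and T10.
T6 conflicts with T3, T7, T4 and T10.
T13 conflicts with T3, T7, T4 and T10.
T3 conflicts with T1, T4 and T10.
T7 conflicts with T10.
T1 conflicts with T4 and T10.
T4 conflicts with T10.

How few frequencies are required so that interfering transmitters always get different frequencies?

6

T5, T9, T6, T3, T4, T10 all conflict with each other, so at least 6 frequencies are needed.
6 frequencies suffice: frequency 1 → {T9}; frequency 2 → {T10}; frequency 3 → {T5, T13}; frequency 4 → {T7, T4}; frequency 5 → {T3}; frequency 6 → {T6, T1}. Each listed conflict is separated.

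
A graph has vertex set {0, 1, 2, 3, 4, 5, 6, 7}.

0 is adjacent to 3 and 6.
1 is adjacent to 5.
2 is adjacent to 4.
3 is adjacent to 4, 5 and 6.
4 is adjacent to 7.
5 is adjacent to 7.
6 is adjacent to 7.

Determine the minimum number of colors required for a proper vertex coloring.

0, 3, 6 are mutually adjacent, so at least 3 colors are needed.
3 colors suffice: 0=c, 1=a, 2=a, 3=a, 4=b, 5=b, 6=b, 7=a. No two adjacent vertices share a color.

3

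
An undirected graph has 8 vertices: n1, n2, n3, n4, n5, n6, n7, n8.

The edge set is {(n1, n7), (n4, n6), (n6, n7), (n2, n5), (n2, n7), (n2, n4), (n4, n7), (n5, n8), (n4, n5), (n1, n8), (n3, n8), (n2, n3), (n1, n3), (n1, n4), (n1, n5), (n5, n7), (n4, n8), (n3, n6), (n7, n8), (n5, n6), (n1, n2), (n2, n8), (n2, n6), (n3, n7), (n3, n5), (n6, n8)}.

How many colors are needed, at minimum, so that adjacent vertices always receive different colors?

n2, n4, n5, n6, n7, n8 are pairwise adjacent (a clique of size 6), so at least 6 colors are needed.
One proper 6-coloring: n1=5, n2=1, n3=6, n4=6, n5=4, n6=5, n7=2, n8=3. Every edge joins two different colors.

6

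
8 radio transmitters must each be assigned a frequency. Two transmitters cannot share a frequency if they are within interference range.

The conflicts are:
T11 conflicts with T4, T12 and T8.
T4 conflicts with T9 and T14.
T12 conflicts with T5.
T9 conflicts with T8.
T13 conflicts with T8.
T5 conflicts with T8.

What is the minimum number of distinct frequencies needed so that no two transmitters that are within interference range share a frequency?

T12 and T5 conflict, so at least 2 frequencies are needed.
Using 2 frequencies: T11=2, T4=1, T12=1, T9=2, T14=2, T13=2, T5=2, T8=1. Each listed conflict is separated.

2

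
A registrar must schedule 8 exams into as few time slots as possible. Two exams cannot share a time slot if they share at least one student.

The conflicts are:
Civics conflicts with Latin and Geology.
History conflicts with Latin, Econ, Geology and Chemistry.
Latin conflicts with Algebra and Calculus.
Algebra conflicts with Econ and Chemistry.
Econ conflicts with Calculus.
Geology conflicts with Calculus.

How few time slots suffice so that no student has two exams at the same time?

Civics and Latin conflict, so at least 2 time slots are needed.
2 time slots suffice: time slot 1 → {Latin, Econ, Geology, Chemistry}; time slot 2 → {Civics, History, Algebra, Calculus}. No two conflicting exams share a time slot.

2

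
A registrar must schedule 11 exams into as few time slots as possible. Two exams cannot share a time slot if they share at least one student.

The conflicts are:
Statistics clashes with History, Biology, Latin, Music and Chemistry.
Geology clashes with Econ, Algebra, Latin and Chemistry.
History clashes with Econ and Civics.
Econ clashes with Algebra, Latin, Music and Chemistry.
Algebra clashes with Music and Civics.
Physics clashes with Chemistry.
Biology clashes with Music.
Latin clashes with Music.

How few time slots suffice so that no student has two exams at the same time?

3

Geology, Econ, Algebra pairwise conflict, so at least 3 time slots are needed.
3 time slots suffice: time slot 1 → {Statistics, Econ, Physics, Civics}; time slot 2 → {Geology, History, Music}; time slot 3 → {Algebra, Biology, Latin, Chemistry}. No two conflicting exams share a time slot.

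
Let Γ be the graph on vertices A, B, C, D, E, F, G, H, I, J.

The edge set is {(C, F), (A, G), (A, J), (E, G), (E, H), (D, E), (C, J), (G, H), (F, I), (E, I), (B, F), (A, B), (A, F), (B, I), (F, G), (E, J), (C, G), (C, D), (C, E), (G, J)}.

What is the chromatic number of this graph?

C, E, G, J are mutually adjacent (a clique of size 4), so at least 4 colors are needed.
4 colors suffice: color 1 → {D, G, I}; color 2 → {E, F}; color 3 → {A, C, H}; color 4 → {B, J}. No two adjacent vertices share a color.

4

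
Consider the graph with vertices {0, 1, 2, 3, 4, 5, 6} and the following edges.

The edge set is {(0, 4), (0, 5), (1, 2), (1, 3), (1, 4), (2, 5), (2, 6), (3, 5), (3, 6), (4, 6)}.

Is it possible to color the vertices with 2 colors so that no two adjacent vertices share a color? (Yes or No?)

The cycle 2-1-4-0-5-2 has odd length 5, so it cannot be 2-colored; at least 3 colors are needed.
So 2 colors are not enough.

No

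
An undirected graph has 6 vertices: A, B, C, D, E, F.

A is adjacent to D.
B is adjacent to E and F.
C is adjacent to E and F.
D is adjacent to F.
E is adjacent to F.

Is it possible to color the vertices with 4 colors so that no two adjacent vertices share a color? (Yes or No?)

The chromatic number is 3. B, E, F form a triangle, so at least 3 colors are needed.
A valid assignment using 3 colors: A=1, B=3, C=3, D=2, E=2, F=1.
Since 4 ≥ 3, a proper 4-coloring certainly exists.

Yes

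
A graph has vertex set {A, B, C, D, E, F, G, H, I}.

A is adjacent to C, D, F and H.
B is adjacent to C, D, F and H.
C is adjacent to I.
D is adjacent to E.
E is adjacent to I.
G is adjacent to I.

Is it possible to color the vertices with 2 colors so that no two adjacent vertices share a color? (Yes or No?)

The cycle C-A-D-E-I-C has odd length 5, so it cannot be 2-colored; at least 3 colors are needed.
So 2 colors are not enough.

No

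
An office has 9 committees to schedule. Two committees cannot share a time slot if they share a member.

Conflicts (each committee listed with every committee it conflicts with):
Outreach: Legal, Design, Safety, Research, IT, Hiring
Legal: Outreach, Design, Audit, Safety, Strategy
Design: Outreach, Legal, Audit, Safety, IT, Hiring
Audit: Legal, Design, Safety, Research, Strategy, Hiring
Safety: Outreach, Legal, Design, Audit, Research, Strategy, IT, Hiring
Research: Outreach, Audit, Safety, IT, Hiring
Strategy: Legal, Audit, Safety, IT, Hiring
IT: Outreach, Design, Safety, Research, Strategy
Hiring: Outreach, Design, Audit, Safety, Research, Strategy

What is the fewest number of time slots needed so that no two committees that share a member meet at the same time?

4

Outreach, Design, Safety, IT pairwise conflict, so at least 4 time slots are needed.
A valid assignment using 4 time slots: Outreach=2, Legal=3, Design=4, Audit=2, Safety=1, Research=4, Strategy=4, IT=3, Hiring=3. Each listed conflict is separated.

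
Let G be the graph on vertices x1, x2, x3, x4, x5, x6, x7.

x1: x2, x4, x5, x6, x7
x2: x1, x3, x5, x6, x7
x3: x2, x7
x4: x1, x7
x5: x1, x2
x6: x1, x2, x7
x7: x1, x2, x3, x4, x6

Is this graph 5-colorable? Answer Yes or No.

The chromatic number is 4. x1, x2, x6, x7 form a clique, so at least 4 colors are needed.
A valid assignment using 4 colors: x1=1, x2=2, x3=1, x4=2, x5=3, x6=4, x7=3.
Since 5 ≥ 4, a proper 5-coloring certainly exists.

Yes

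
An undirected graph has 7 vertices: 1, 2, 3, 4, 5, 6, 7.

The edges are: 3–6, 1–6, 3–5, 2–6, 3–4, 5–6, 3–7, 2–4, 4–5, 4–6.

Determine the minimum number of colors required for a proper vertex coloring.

4

3, 4, 5, 6 are mutually adjacent (a clique of size 4), so at least 4 colors are needed.
4 colors suffice: color a → {6, 7}; color b → {1, 2, 3}; color c → {4}; color d → {5}. Each edge has distinct colors on its endpoints.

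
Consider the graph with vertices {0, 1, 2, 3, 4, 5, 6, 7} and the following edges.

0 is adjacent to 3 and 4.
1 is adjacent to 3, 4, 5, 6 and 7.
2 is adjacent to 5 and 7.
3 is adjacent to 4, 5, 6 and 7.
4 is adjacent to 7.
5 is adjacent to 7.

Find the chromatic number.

1, 3, 4, 7 form a clique, so at least 4 colors are needed.
A valid assignment using 4 colors: 0=blue, 1=green, 2=red, 3=red, 4=yellow, 5=yellow, 6=blue, 7=blue. Each edge has distinct colors on its endpoints.

4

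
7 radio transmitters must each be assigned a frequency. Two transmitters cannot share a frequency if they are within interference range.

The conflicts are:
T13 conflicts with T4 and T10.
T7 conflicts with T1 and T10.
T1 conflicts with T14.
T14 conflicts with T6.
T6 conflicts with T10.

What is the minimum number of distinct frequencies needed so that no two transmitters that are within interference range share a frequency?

The cycle T1-T14-T6-T10-T7-T1 has odd length 5, so it cannot be 2-colored; at least 3 frequencies are needed.
3 frequencies suffice: T13=2, T7=2, T1=3, T4=1, T14=1, T6=2, T10=1. Each listed conflict is separated.

3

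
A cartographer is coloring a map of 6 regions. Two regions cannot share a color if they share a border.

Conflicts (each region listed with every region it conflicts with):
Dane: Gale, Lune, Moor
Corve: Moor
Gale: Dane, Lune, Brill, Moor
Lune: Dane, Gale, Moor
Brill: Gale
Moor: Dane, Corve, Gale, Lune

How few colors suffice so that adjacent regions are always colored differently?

4

Dane, Gale, Lune, Moor all conflict with each other, so at least 4 colors are needed.
4 colors suffice: color 1 → {Brill, Moor}; color 2 → {Corve, Gale}; color 3 → {Lune}; color 4 → {Dane}. Each listed conflict is separated.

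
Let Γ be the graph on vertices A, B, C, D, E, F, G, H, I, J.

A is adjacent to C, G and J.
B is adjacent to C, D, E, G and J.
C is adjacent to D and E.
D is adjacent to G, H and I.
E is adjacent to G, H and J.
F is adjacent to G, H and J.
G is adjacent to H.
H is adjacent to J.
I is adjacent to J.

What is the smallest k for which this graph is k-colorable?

F, H, J are pairwise adjacent, so at least 3 colors are needed.
3 colors suffice: color 1 → {C, G, J}; color 2 → {A, B, H, I}; color 3 → {D, E, F}. Every edge joins two different colors.

3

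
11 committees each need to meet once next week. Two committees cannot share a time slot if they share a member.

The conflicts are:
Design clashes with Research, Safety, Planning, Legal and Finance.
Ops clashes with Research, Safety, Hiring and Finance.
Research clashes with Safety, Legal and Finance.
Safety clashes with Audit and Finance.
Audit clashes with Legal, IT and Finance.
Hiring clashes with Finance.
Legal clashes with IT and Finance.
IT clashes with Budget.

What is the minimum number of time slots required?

Ops, Research, Safety, Finance all conflict with each other, so at least 4 time slots are needed.
4 time slots suffice: time slot 1 → {Planning, IT, Finance}; time slot 2 → {Safety, Hiring, Legal, Budget}; time slot 3 → {Design, Ops, Audit}; time slot 4 → {Research}. Each listed conflict is separated.

4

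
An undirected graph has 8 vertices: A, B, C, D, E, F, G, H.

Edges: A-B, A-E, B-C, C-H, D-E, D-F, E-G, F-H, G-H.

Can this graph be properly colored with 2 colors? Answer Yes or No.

The cycle D-F-H-G-E-D has odd length 5, so it cannot be 2-colored; at least 3 colors are needed.
So 2 colors are not enough.

No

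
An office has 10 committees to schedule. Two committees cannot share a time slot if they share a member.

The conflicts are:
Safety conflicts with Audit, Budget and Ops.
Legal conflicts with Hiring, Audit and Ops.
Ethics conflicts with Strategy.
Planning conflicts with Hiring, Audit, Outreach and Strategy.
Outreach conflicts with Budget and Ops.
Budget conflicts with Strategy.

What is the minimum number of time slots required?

The cycle Planning-Audit-Legal-Ops-Outreach-Planning has odd length 5, so it cannot be 2-colored; at least 3 time slots are needed.
A valid assignment using 3 time slots: Safety=1, Legal=1, Ethics=1, Planning=1, Hiring=2, Audit=2, Outreach=2, Budget=3, Ops=3, Strategy=2. Each listed conflict is separated.

3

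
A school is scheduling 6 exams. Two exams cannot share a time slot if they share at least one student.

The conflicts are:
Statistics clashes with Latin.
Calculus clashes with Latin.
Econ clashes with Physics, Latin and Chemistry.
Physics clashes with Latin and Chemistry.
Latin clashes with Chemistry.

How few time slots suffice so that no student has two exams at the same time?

4

Econ, Physics, Latin, Chemistry are mutually in conflict, so at least 4 time slots are needed.
4 time slots suffice: time slot 1 → {Latin}; time slot 2 → {Statistics, Calculus, Physics}; time slot 3 → {Chemistry}; time slot 4 → {Econ}. Each listed conflict is separated.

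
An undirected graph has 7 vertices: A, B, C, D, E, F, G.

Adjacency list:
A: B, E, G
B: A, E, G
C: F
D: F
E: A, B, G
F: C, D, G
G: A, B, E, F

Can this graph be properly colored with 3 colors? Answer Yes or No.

No

A, B, E, G are mutually adjacent (a clique of size 4), so at least 4 colors are needed.
So 3 colors are not enough.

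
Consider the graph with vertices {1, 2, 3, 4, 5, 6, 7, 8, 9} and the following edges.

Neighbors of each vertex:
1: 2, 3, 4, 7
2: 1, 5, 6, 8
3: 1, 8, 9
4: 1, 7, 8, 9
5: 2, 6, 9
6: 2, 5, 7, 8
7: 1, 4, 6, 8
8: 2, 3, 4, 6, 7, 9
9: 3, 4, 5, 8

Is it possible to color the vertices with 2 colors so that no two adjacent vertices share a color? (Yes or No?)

1, 4, 7 form a triangle, so at least 3 colors are needed.
So 2 colors are not enough.

No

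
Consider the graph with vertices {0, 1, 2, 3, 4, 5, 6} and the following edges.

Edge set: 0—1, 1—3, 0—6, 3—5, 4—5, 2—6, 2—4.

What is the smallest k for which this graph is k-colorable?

3

The cycle 1-3-5-4-2-6-0-1 has odd length 7, so it cannot be 2-colored; at least 3 colors are needed.
3 colors suffice: color red → {1, 4, 6}; color blue → {0, 2, 5}; color green → {3}. Each edge has distinct colors on its endpoints.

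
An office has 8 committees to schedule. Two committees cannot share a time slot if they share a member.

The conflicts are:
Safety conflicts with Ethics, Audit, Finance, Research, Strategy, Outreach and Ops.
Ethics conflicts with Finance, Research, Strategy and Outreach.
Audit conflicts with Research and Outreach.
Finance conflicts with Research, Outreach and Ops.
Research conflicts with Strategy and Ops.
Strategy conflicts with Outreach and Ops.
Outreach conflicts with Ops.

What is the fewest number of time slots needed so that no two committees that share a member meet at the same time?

4

Safety, Ethics, Research, Strategy pairwise conflict, so at least 4 time slots are needed.
4 time slots suffice: time slot 1 → {Safety}; time slot 2 → {Research, Outreach}; time slot 3 → {Audit, Finance, Strategy}; time slot 4 → {Ethics, Ops}. No two conflicting committees share a time slot.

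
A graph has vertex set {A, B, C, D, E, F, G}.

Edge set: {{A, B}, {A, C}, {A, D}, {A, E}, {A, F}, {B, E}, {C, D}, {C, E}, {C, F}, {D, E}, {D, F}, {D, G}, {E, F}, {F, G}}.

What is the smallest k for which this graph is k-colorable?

A, C, D, E, F form a clique, so at least 5 colors are needed.
5 colors suffice: color red → {B, F}; color blue → {A, G}; color green → {E}; color yellow → {D}; color purple → {C}. Each edge has distinct colors on its endpoints.

5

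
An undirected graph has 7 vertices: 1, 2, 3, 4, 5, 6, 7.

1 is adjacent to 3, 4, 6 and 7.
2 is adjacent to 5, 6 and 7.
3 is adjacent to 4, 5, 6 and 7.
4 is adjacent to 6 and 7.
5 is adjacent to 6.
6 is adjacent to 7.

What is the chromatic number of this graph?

1, 3, 4, 6, 7 form a clique, so at least 5 colors are needed.
One proper 5-coloring: 1=yellow, 2=blue, 3=blue, 4=purple, 5=green, 6=red, 7=green. Each edge has distinct colors on its endpoints.

5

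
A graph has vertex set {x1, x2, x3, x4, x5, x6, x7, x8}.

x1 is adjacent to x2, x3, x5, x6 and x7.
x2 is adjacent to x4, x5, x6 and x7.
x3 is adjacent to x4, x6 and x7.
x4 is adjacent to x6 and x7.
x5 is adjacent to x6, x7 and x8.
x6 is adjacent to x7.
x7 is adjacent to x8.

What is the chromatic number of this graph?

5

x1, x2, x5, x6, x7 are mutually adjacent (a clique of size 5), so at least 5 colors are needed.
One proper 5-coloring: x1=purple, x2=green, x3=green, x4=yellow, x5=yellow, x6=blue, x7=red, x8=blue. Every edge joins two different colors.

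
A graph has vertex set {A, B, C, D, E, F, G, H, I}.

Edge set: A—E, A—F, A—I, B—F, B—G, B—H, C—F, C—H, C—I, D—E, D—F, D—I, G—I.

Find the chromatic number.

The cycle B-H-C-I-G-B has odd length 5, so it cannot be 2-colored; at least 3 colors are needed.
3 colors suffice: color 1 → {E, F, H, I}; color 2 → {A, B, C, D}; color 3 → {G}. Each edge has distinct colors on its endpoints.

3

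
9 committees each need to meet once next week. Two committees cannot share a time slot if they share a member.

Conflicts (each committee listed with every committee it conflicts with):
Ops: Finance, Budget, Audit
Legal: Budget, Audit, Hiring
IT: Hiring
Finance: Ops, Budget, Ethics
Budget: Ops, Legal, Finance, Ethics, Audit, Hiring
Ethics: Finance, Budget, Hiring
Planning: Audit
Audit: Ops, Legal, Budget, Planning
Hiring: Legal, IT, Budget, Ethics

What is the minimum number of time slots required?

Finance, Budget, Ethics are mutually in conflict, so at least 3 time slots are needed.
A valid assignment using 3 time slots: Ops=3, Legal=3, IT=1, Finance=2, Budget=1, Ethics=3, Planning=1, Audit=2, Hiring=2. Each listed conflict is separated.

3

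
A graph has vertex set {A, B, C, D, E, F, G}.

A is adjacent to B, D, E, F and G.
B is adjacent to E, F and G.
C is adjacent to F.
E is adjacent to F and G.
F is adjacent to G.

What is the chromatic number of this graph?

5

A, B, E, F, G form a clique, so at least 5 colors are needed.
5 colors suffice: A=blue, B=yellow, C=blue, D=red, E=green, F=red, G=purple. Every edge joins two different colors.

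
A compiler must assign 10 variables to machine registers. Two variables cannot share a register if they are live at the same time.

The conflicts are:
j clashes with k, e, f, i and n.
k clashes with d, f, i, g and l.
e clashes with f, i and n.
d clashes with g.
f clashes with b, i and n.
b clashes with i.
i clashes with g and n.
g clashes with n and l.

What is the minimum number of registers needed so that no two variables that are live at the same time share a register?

5

j, e, f, i, n pairwise conflict, so at least 5 registers are needed.
5 registers suffice: j=4, k=2, e=5, d=1, f=3, b=2, i=1, g=3, n=2, l=1. Each listed conflict is separated.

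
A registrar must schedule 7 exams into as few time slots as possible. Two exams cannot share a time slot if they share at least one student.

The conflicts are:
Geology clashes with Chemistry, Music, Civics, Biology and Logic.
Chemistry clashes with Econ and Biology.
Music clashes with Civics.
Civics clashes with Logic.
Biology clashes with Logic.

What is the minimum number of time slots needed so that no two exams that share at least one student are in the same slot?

3

Geology, Chemistry, Biology all conflict with each other, so at least 3 time slots are needed.
3 time slots suffice: Geology=1, Chemistry=2, Music=2, Econ=1, Civics=3, Biology=3, Logic=2. No two conflicting exams share a time slot.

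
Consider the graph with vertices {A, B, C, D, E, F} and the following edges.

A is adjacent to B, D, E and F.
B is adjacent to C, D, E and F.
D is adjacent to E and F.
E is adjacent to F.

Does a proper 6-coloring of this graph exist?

The chromatic number is 5. A, B, D, E, F form a clique, so at least 5 colors are needed.
5 colors suffice: A=purple, B=red, C=blue, D=yellow, E=blue, F=green.
Since 6 ≥ 5, a proper 6-coloring certainly exists.

Yes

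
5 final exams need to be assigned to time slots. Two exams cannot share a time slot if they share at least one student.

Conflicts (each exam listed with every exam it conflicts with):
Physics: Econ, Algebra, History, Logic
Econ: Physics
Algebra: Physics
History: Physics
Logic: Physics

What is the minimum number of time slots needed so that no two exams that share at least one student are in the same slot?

2

Physics and Logic conflict, so at least 2 time slots are needed.
2 time slots suffice: time slot 1 → {Physics}; time slot 2 → {Econ, Algebra, History, Logic}. No two conflicting exams share a time slot.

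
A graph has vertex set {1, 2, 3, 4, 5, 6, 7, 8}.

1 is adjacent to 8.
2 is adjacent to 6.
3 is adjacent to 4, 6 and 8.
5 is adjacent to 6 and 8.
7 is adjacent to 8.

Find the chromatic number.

2

3 and 6 are adjacent, so at least 2 colors are needed.
2 colors suffice: color a → {4, 6, 8}; color b → {1, 2, 3, 5, 7}. Every edge joins two different colors.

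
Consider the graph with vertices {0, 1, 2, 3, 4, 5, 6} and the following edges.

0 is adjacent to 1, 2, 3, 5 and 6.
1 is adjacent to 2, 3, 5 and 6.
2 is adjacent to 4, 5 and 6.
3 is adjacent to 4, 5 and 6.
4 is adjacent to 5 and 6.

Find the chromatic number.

4

0, 1, 3, 6 are mutually adjacent (a clique of size 4), so at least 4 colors are needed.
4 colors suffice: 0=green, 1=red, 2=blue, 3=blue, 4=red, 5=yellow, 6=yellow. Each edge has distinct colors on its endpoints.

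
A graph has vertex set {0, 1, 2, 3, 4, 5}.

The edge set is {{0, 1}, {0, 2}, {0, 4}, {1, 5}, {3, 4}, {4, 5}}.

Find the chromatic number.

2

3 and 4 are adjacent, so at least 2 colors are needed.
2 colors suffice: color red → {1, 2, 4}; color blue → {0, 3, 5}. No two adjacent vertices share a color.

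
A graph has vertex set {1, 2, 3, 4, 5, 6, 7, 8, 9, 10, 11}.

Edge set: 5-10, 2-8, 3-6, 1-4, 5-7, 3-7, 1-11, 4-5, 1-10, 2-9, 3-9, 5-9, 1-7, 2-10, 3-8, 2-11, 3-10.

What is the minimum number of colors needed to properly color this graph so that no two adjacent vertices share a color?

1 and 11 are adjacent, so at least 2 colors are needed.
One proper 2-coloring: 1=red, 2=red, 3=red, 4=blue, 5=red, 6=blue, 7=blue, 8=blue, 9=blue, 10=blue, 11=blue. Each edge has distinct colors on its endpoints.

2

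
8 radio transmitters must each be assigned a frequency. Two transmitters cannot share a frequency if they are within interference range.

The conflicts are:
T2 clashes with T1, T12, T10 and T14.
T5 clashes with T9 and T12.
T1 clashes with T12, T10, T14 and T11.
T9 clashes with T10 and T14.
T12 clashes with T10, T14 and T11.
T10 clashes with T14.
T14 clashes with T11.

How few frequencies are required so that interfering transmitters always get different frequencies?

T2, T1, T12, T10, T14 are mutually in conflict, so at least 5 frequencies are needed.
5 frequencies suffice: frequency 1 → {T5, T14}; frequency 2 → {T9, T12}; frequency 3 → {T1}; frequency 4 → {T10, T11}; frequency 5 → {T2}. No two conflicting transmitters share a frequency.

5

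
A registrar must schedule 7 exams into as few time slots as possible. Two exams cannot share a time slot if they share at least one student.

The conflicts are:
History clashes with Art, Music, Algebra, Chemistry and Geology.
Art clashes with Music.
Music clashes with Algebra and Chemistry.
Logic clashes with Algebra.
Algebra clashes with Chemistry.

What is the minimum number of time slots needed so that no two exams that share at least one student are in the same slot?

History, Music, Algebra, Chemistry all conflict with each other, so at least 4 time slots are needed.
4 time slots suffice: History=1, Art=2, Music=3, Logic=1, Algebra=2, Chemistry=4, Geology=2. Each listed conflict is separated.

4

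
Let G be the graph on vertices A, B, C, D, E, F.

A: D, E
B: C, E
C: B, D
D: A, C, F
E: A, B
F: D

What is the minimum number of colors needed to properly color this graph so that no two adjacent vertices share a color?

3

The cycle B-C-D-A-E-B has odd length 5, so it cannot be 2-colored; at least 3 colors are needed.
A valid assignment using 3 colors: A=3, B=1, C=2, D=1, E=2, F=2. No two adjacent vertices share a color.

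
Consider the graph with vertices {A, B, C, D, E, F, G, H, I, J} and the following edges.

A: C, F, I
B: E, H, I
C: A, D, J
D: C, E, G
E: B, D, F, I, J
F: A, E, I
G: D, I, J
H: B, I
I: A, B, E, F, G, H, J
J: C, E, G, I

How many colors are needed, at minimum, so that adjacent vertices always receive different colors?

3

B, H, I are pairwise adjacent, so at least 3 colors are needed.
One proper 3-coloring: A=2, B=3, C=1, D=3, E=2, F=3, G=2, H=2, I=1, J=3. No two adjacent vertices share a color.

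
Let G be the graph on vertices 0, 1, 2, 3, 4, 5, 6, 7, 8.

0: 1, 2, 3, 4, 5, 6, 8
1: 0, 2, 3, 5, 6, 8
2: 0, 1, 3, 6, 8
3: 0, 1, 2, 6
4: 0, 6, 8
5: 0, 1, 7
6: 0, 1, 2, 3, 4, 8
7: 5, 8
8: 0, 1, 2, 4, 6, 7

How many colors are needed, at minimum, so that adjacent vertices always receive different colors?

0, 1, 2, 3, 6 form a clique, so at least 5 colors are needed.
5 colors suffice: color red → {0, 7}; color blue → {5, 6}; color green → {1, 4}; color yellow → {3, 8}; color purple → {2}. Every edge joins two different colors.

5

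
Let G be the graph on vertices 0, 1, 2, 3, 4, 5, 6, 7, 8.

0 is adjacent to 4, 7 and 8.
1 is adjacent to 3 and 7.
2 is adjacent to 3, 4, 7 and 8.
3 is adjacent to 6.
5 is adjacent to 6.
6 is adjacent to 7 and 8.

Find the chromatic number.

0 and 8 are adjacent, so at least 2 colors are needed.
2 colors suffice: color a → {0, 1, 2, 6}; color b → {3, 4, 5, 7, 8}. Each edge has distinct colors on its endpoints.

2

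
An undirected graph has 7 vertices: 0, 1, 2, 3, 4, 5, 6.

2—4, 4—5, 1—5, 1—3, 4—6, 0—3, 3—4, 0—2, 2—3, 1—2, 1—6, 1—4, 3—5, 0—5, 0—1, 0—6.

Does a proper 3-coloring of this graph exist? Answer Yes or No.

1, 2, 3, 4 are pairwise adjacent (a clique of size 4), so at least 4 colors are needed.
So 3 colors are not enough.

No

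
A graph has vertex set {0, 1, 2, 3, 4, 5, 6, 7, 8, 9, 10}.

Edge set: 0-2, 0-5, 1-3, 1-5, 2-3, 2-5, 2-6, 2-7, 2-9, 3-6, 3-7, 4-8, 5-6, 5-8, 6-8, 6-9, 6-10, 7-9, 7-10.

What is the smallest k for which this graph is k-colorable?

2, 3, 7 are mutually adjacent, so at least 3 colors are needed.
3 colors suffice: color a → {1, 2, 8, 10}; color b → {0, 4, 6, 7}; color c → {3, 5, 9}. Every edge joins two different colors.

3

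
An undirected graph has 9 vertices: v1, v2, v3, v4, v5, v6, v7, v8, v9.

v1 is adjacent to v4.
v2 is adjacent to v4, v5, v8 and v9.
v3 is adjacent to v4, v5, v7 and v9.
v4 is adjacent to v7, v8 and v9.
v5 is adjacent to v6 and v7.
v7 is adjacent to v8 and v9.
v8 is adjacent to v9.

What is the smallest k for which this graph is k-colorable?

4

v2, v4, v8, v9 are pairwise adjacent (a clique of size 4), so at least 4 colors are needed.
4 colors suffice: v1=B, v2=G, v3=Y, v4=R, v5=R, v6=B, v7=G, v8=Y, v9=B. Each edge has distinct colors on its endpoints.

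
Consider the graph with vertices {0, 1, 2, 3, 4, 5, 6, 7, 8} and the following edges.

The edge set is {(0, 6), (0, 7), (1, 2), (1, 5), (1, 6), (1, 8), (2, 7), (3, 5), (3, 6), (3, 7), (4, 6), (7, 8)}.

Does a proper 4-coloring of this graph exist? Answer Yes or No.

The chromatic number is 3. The cycle 7-8-1-6-3-7 has odd length 5, so it cannot be 2-colored; at least 3 colors are needed.
3 colors suffice: color red → {1, 4, 7}; color blue → {2, 5, 6, 8}; color green → {0, 3}.
Since 4 ≥ 3, a proper 4-coloring certainly exists.

Yes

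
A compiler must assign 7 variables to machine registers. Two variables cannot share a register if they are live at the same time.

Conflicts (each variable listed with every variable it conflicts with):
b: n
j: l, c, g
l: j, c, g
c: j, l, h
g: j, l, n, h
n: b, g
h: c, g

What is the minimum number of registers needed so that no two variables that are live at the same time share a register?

j, l, g are mutually in conflict, so at least 3 registers are needed.
A valid assignment using 3 registers: b=1, j=3, l=2, c=1, g=1, n=2, h=2. Each listed conflict is separated.

3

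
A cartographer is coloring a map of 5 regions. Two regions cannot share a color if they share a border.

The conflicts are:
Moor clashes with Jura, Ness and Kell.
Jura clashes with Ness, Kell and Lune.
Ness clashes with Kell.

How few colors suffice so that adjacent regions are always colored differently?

Moor, Jura, Ness, Kell pairwise conflict, so at least 4 colors are needed.
4 colors suffice: color 1 → {Jura}; color 2 → {Kell, Lune}; color 3 → {Ness}; color 4 → {Moor}. Each listed conflict is separated.

4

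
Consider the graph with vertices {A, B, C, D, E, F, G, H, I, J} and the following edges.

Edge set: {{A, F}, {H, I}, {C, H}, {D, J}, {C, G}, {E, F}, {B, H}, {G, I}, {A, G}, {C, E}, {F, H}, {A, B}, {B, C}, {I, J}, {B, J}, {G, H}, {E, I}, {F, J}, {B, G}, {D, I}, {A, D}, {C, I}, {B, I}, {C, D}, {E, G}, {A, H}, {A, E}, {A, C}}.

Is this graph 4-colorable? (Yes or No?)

B, C, G, H, I form a clique, so at least 5 colors are needed.
So 4 colors are not enough.

No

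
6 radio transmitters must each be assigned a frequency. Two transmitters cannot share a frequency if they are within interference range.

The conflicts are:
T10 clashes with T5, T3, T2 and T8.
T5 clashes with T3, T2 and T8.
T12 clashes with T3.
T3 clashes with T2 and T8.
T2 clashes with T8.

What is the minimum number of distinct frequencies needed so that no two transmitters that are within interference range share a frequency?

5

T10, T5, T3, T2, T8 pairwise conflict, so at least 5 frequencies are needed.
5 frequencies suffice: frequency 1 → {T3}; frequency 2 → {T5, T12}; frequency 3 → {T8}; frequency 4 → {T2}; frequency 5 → {T10}. Every pair that conflicts lands in different frequencies.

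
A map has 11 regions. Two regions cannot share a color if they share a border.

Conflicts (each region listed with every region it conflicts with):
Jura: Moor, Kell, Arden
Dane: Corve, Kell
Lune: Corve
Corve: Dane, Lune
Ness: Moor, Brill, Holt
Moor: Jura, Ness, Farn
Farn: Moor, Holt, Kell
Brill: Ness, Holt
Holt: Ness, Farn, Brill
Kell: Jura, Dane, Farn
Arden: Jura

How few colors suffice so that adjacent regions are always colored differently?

Ness, Brill, Holt are mutually in conflict, so at least 3 colors are needed.
A valid assignment using 3 colors: Jura=2, Dane=2, Lune=2, Corve=1, Ness=2, Moor=1, Farn=2, Brill=3, Holt=1, Kell=1, Arden=1. Every pair that conflicts lands in different colors.

3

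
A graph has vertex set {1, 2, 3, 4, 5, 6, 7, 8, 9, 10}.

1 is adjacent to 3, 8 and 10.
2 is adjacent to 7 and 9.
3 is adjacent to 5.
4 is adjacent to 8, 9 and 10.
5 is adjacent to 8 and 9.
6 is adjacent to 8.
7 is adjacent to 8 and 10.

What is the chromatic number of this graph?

The cycle 7-8-4-9-2-7 has odd length 5, so it cannot be 2-colored; at least 3 colors are needed.
3 colors suffice: 1=b, 2=c, 3=a, 4=b, 5=b, 6=b, 7=b, 8=a, 9=a, 10=a. No two adjacent vertices share a color.

3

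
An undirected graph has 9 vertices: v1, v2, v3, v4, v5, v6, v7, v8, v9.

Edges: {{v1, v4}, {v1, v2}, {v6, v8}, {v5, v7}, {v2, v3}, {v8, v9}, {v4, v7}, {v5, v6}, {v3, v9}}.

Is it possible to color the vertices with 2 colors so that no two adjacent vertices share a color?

The cycle v6-v5-v7-v4-v1-v2-v3-v9-v8-v6 has odd length 9, so it cannot be 2-colored; at least 3 colors are needed.
So 2 colors are not enough.

No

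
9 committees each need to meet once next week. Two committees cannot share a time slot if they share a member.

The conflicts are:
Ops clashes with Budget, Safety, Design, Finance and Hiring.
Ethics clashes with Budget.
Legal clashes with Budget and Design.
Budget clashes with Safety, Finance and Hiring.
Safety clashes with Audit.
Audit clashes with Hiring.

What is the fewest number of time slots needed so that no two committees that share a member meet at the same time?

3

Ops, Budget, Finance pairwise conflict, so at least 3 time slots are needed.
3 time slots suffice: Ops=2, Ethics=2, Legal=2, Budget=1, Safety=3, Audit=1, Design=1, Finance=3, Hiring=3. Every pair that conflicts lands in different time slots.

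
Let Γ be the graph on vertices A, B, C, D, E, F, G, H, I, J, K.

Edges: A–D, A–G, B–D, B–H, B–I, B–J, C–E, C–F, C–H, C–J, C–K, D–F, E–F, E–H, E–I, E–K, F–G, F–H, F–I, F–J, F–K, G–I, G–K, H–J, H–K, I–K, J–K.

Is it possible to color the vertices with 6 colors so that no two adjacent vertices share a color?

Yes

The chromatic number is 5. C, E, F, H, K are pairwise adjacent (a clique of size 5), so at least 5 colors are needed.
5 colors suffice: color 1 → {A, B, F}; color 2 → {D, K}; color 3 → {H, I}; color 4 → {E, G, J}; color 5 → {C}.
Since 6 ≥ 5, a proper 6-coloring certainly exists.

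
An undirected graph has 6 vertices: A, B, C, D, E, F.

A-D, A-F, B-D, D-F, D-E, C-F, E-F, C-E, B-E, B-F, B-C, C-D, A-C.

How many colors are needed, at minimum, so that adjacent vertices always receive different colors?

5

B, C, D, E, F are mutually adjacent (a clique of size 5), so at least 5 colors are needed.
5 colors suffice: A=4, B=5, C=3, D=2, E=4, F=1. Every edge joins two different colors.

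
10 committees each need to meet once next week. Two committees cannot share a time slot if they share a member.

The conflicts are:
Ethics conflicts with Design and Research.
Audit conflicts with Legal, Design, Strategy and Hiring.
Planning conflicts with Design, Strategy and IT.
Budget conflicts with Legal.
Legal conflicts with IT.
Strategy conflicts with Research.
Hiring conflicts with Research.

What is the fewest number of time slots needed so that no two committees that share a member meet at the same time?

3

The cycle Ethics-Research-Hiring-Audit-Design-Ethics has odd length 5, so it cannot be 2-colored; at least 3 time slots are needed.
A valid assignment using 3 time slots: Ethics=3, Audit=1, Planning=1, Budget=1, Legal=2, Design=2, Strategy=2, Hiring=2, IT=3, Research=1. Every pair that conflicts lands in different time slots.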